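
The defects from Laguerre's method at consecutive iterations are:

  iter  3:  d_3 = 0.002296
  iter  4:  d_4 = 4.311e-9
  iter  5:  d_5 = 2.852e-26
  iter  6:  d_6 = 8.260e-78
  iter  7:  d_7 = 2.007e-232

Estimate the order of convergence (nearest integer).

3

Consecutive ratios: d_7/d_6 = 2.007e-232/8.260e-78 = 2.42978e-155, d_6/d_5 = 8.260e-78/2.852e-26 = 2.89621e-52.
p ≈ ln(2.42978e-155)/ln(2.89621e-52) = -356.0129/-118.6710 ≈ 3.00.
So the convergence is cubic (order 3).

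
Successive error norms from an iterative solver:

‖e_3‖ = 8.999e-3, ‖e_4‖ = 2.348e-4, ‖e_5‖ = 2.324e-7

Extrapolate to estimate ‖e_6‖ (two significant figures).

4.6e-13

First estimate the order: p ≈ ln(‖e_5‖/‖e_4‖) / ln(‖e_4‖/‖e_3‖) = ln(2.324e-7/2.348e-4)/ln(2.348e-4/8.999e-3) = ln(0.000989779)/ln(0.0260918) ≈ 1.8974.
Then ‖e_6‖ ≈ ‖e_5‖·(‖e_5‖/‖e_4‖)^p = 2.324e-7·(0.000989779)^1.8974 = 2.324e-7·1.99221e-06 ≈ 4.63e-13.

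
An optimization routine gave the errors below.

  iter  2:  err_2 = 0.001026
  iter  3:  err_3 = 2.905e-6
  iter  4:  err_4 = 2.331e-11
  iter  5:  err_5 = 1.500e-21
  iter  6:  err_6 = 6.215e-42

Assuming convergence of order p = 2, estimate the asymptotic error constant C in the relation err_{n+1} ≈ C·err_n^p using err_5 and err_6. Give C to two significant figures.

2.8

C ≈ err_6 / err_5^2
  = 6.215e-42 / (1.500e-21)^2
  = 6.215e-42 / 2.25e-42 ≈ 2.7622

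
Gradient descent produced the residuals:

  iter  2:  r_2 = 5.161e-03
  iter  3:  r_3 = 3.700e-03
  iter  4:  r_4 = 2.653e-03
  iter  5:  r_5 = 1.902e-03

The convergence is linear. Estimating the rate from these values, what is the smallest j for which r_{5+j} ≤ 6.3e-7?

25

Rate ρ ≈ r_5/r_4 = 1.902e-03/2.653e-03 = 0.7169.
After j more steps, r_{5+j} ≈ 1.902e-03·ρ^j; need ρ^j ≤ 6.3e-7/1.902e-03 = 0.00033123.
j ≥ ln(0.00033123)/ln(0.7169) = -8.0127/-0.33282 = 24.075.
So 25 more iterations are needed.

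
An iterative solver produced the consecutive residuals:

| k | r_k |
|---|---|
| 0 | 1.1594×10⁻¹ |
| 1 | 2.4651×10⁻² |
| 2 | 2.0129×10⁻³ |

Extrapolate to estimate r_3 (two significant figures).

3.5e-5

First estimate the order: p ≈ ln(r_2/r_1) / ln(r_1/r_0) = ln(2.0129×10⁻³/2.4651×10⁻²)/ln(2.4651×10⁻²/1.1594×10⁻¹) = ln(0.0816559)/ln(0.212619) ≈ 1.6181.
Then r_3 ≈ r_2·(r_2/r_1)^p = 2.0129×10⁻³·(0.0816559)^1.6181 = 2.0129×10⁻³·0.0173575 ≈ 3.494e-05.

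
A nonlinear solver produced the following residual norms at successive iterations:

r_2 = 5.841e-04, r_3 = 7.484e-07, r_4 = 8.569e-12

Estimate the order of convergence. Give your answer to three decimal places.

1.708

p ≈ ln(r_4/r_3) / ln(r_3/r_2)
  = ln(8.569e-12/7.484e-07) / ln(7.484e-07/5.841e-04)
  = ln(1.14498e-05) / ln(0.00128129)
  = -11.377538 / -6.659888 ≈ 1.708368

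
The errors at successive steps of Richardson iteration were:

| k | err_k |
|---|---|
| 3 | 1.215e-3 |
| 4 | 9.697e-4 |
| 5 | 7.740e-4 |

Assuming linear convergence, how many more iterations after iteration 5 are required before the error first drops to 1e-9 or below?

61

Rate ρ ≈ err_5/err_4 = 7.740e-4/9.697e-4 = 0.7982.
After j more steps, err_{5+j} ≈ 7.740e-4·ρ^j; need ρ^j ≤ 1e-9/7.740e-4 = 1.29199e-06.
j ≥ ln(1.29199e-06)/ln(0.7982) = -13.5593/-0.22540 = 60.157.
So 61 more iterations are needed.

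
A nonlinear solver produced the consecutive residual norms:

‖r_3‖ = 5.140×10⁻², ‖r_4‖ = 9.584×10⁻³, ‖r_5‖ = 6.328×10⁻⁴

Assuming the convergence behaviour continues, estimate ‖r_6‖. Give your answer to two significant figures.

First estimate the order: p ≈ ln(‖r_5‖/‖r_4‖) / ln(‖r_4‖/‖r_3‖) = ln(6.328×10⁻⁴/9.584×10⁻³)/ln(9.584×10⁻³/5.140×10⁻²) = ln(0.0660267)/ln(0.186459) ≈ 1.6181.
Then ‖r_6‖ ≈ ‖r_5‖·(‖r_5‖/‖r_4‖)^p = 6.328×10⁻⁴·(0.0660267)^1.6181 = 6.328×10⁻⁴·0.012308 ≈ 7.789e-06.

7.8e-6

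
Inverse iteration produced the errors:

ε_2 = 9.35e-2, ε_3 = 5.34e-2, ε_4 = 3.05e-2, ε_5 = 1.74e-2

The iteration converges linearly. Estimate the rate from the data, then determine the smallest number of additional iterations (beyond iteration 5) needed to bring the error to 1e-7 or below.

Rate ρ ≈ ε_5/ε_4 = 1.74e-2/3.05e-2 = 0.5705.
After j more steps, ε_{5+j} ≈ 1.74e-2·ρ^j; need ρ^j ≤ 1e-7/1.74e-2 = 5.74713e-06.
j ≥ ln(5.74713e-06)/ln(0.5705) = -12.0668/-0.56124 = 21.500.
So 22 more iterations are needed.

22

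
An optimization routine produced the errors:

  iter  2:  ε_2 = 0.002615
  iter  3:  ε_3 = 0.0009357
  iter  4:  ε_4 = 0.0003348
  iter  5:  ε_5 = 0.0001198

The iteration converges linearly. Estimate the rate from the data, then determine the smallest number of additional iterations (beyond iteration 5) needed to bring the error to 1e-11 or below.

16

Rate ρ ≈ ε_5/ε_4 = 0.0001198/0.0003348 = 0.3578.
After j more steps, ε_{5+j} ≈ 0.0001198·ρ^j; need ρ^j ≤ 1e-11/0.0001198 = 8.34725e-08.
j ≥ ln(8.34725e-08)/ln(0.3578) = -16.2987/-1.02778 = 15.858.
So 16 more iterations are needed.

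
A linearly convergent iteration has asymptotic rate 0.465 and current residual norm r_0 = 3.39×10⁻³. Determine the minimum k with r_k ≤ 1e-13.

After k steps, r_k ≈ 3.39×10⁻³·0.465^k.
Need 0.465^k ≤ 1e-13/3.39×10⁻³ = 2.94985e-11.
k ≥ ln(2.94985e-11)/ln(0.465) = -24.2467/-0.76572 = 31.665.
Smallest integer k = 32.

32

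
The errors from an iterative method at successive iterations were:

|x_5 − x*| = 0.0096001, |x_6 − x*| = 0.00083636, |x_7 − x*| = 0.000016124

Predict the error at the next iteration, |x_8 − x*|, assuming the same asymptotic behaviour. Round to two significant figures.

2.7e-8

First estimate the order: p ≈ ln(|x_7 − x*|/|x_6 − x*|) / ln(|x_6 − x*|/|x_5 − x*|) = ln(0.000016124/0.00083636)/ln(0.00083636/0.0096001) = ln(0.0192788)/ln(0.0871199) ≈ 1.6180.
Then |x_8 − x*| ≈ |x_7 − x*|·(|x_7 − x*|/|x_6 − x*|)^p = 0.000016124·(0.0192788)^1.6180 = 0.000016124·0.00167981 ≈ 2.709e-08.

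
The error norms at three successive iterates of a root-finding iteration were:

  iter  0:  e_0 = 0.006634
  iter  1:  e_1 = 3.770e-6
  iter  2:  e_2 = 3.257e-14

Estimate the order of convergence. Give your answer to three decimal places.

2.485

p ≈ ln(e_2/e_1) / ln(e_1/e_0)
  = ln(3.257e-14/3.770e-6) / ln(3.770e-6/0.006634)
  = ln(8.63926e-09) / ln(0.000568285)
  = -18.566949 / -7.472888 ≈ 2.484575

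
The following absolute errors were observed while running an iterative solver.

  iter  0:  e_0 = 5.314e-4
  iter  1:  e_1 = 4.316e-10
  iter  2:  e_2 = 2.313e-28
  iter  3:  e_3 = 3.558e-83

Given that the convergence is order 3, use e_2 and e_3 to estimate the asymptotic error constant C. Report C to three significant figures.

C ≈ e_3 / e_2^3
  = 3.558e-83 / (2.313e-28)^3
  = 3.558e-83 / 1.23745e-83 ≈ 2.8753

2.88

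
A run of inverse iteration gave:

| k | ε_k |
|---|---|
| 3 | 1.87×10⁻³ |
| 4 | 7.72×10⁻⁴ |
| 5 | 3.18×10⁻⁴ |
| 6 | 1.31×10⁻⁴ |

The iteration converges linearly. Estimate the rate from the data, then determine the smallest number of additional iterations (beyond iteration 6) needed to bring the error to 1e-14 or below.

Rate ρ ≈ ε_6/ε_5 = 1.31×10⁻⁴/3.18×10⁻⁴ = 0.4119.
After j more steps, ε_{6+j} ≈ 1.31×10⁻⁴·ρ^j; need ρ^j ≤ 1e-14/1.31×10⁻⁴ = 7.63359e-11.
j ≥ ln(7.63359e-11)/ln(0.4119) = -23.2959/-0.88697 = 26.265.
So 27 more iterations are needed.

27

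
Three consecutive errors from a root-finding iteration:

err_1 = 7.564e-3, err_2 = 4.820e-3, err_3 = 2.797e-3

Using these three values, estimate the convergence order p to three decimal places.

p ≈ ln(err_3/err_2) / ln(err_2/err_1)
  = ln(2.797e-3/4.820e-3) / ln(4.820e-3/7.564e-3)
  = ln(0.58029) / ln(0.637229)
  = -0.544227 / -0.450626 ≈ 1.207713

1.208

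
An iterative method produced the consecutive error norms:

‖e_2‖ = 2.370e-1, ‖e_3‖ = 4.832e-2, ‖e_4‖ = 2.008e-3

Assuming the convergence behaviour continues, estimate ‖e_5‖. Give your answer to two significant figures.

3.5e-6

First estimate the order: p ≈ ln(‖e_4‖/‖e_3‖) / ln(‖e_3‖/‖e_2‖) = ln(2.008e-3/4.832e-2)/ln(4.832e-2/2.370e-1) = ln(0.0415563)/ln(0.203882) ≈ 2.0002.
Then ‖e_5‖ ≈ ‖e_4‖·(‖e_4‖/‖e_3‖)^p = 2.008e-3·(0.0415563)^2.0002 = 2.008e-3·0.00172583 ≈ 3.465e-06.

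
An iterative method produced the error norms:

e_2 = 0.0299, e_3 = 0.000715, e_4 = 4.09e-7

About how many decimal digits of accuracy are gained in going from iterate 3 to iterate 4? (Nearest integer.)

3

Digits gained ≈ log₁₀(e_3/e_4) = log₁₀(0.000715/4.09e-7) = log₁₀(1748.17) ≈ 3.243.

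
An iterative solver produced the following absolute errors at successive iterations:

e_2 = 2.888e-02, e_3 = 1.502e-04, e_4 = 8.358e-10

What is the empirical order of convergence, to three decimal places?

2.301

p ≈ ln(e_4/e_3) / ln(e_3/e_2)
  = ln(8.358e-10/1.502e-04) / ln(1.502e-04/2.888e-02)
  = ln(5.56458e-06) / ln(0.00520083)
  = -12.099089 / -5.258937 ≈ 2.300672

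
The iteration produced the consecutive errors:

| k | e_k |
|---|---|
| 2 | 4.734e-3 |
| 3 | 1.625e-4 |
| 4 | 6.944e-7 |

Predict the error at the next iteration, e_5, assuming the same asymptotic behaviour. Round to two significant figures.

1.0e-10

First estimate the order: p ≈ ln(e_4/e_3) / ln(e_3/e_2) = ln(6.944e-7/1.625e-4)/ln(1.625e-4/4.734e-3) = ln(0.00427323)/ln(0.0343262) ≈ 1.6179.
Then e_5 ≈ e_4·(e_4/e_3)^p = 6.944e-7·(0.00427323)^1.6179 = 6.944e-7·0.000146825 ≈ 1.02e-10.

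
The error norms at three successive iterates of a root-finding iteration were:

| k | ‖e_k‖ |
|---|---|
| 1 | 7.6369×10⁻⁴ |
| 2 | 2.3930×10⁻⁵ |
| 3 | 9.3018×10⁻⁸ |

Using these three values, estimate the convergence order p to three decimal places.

1.603

p ≈ ln(‖e_3‖/‖e_2‖) / ln(‖e_2‖/‖e_1‖)
  = ln(9.3018×10⁻⁸/2.3930×10⁻⁵) / ln(2.3930×10⁻⁵/7.6369×10⁻⁴)
  = ln(0.00388709) / ln(0.0313347)
  = -5.550094 / -3.463029 ≈ 1.602670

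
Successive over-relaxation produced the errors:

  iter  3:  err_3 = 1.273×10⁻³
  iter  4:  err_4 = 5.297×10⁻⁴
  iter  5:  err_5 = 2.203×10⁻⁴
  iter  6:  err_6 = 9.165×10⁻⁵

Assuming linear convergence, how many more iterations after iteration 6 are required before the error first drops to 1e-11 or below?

Rate ρ ≈ err_6/err_5 = 9.165×10⁻⁵/2.203×10⁻⁴ = 0.4160.
After j more steps, err_{6+j} ≈ 9.165×10⁻⁵·ρ^j; need ρ^j ≤ 1e-11/9.165×10⁻⁵ = 1.09111e-07.
j ≥ ln(1.09111e-07)/ln(0.4160) = -16.0309/-0.87707 = 18.278.
So 19 more iterations are needed.

19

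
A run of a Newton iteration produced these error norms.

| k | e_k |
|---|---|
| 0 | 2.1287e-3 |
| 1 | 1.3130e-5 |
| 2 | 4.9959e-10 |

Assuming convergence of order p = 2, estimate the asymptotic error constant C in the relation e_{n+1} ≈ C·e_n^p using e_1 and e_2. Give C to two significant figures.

2.9

C ≈ e_2 / e_1^2
  = 4.9959e-10 / (1.3130e-5)^2
  = 4.9959e-10 / 1.72397e-10 ≈ 2.8979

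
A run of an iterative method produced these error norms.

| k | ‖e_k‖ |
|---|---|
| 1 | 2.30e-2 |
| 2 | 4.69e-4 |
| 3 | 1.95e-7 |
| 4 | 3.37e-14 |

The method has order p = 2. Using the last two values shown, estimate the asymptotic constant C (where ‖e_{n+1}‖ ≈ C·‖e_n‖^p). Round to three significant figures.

C ≈ ‖e_4‖ / ‖e_3‖^2
  = 3.37e-14 / (1.95e-7)^2
  = 3.37e-14 / 3.8025e-14 ≈ 0.88626

0.886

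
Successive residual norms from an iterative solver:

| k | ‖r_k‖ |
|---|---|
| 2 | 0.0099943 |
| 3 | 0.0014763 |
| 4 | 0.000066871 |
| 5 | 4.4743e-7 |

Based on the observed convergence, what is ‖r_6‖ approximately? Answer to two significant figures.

1.4e-10

First estimate the order: p ≈ ln(‖r_5‖/‖r_4‖) / ln(‖r_4‖/‖r_3‖) = ln(4.4743e-7/0.000066871)/ln(0.000066871/0.0014763) = ln(0.00669094)/ln(0.0452963) ≈ 1.6180.
Then ‖r_6‖ ≈ ‖r_5‖·(‖r_5‖/‖r_4‖)^p = 4.4743e-7·(0.00669094)^1.6180 = 4.4743e-7·0.000303136 ≈ 1.356e-10.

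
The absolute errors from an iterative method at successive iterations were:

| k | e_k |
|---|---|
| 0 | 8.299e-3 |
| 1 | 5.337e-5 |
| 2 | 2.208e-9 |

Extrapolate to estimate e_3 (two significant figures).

3.8e-18

First estimate the order: p ≈ ln(e_2/e_1) / ln(e_1/e_0) = ln(2.208e-9/5.337e-5)/ln(5.337e-5/8.299e-3) = ln(4.13716e-05)/ln(0.0064309) ≈ 1.9999.
Then e_3 ≈ e_2·(e_2/e_1)^p = 2.208e-9·(4.13716e-05)^1.9999 = 2.208e-9·1.71334e-09 ≈ 3.783e-18.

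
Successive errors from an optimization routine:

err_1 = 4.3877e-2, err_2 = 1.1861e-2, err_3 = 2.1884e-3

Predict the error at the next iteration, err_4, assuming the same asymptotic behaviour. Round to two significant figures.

2.5e-4

First estimate the order: p ≈ ln(err_3/err_2) / ln(err_2/err_1) = ln(2.1884e-3/1.1861e-2)/ln(1.1861e-2/4.3877e-2) = ln(0.184504)/ln(0.270324) ≈ 1.2920.
Then err_4 ≈ err_3·(err_3/err_2)^p = 2.1884e-3·(0.184504)^1.2920 = 2.1884e-3·0.112637 ≈ 0.0002465.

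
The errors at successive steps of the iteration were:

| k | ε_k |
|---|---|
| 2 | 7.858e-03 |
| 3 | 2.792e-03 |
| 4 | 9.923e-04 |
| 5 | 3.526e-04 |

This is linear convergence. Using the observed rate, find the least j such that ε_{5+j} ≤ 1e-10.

Rate ρ ≈ ε_5/ε_4 = 3.526e-04/9.923e-04 = 0.3553.
After j more steps, ε_{5+j} ≈ 3.526e-04·ρ^j; need ρ^j ≤ 1e-10/3.526e-04 = 2.83607e-07.
j ≥ ln(2.83607e-07)/ln(0.3553) = -15.0757/-1.03479 = 14.569.
So 15 more iterations are needed.

15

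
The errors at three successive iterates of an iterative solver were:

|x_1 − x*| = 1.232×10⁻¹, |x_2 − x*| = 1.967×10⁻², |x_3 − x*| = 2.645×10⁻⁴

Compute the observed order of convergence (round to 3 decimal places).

p ≈ ln(|x_3 − x*|/|x_2 − x*|) / ln(|x_2 − x*|/|x_1 − x*|)
  = ln(2.645×10⁻⁴/1.967×10⁻²) / ln(1.967×10⁻²/1.232×10⁻¹)
  = ln(0.0134469) / ln(0.159659)
  = -4.309007 / -1.834715 ≈ 2.348597

2.349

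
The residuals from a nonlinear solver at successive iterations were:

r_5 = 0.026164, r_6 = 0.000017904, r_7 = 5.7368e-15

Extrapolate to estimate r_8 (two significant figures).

1.9e-43

First estimate the order: p ≈ ln(r_7/r_6) / ln(r_6/r_5) = ln(5.7368e-15/0.000017904)/ln(0.000017904/0.026164) = ln(3.2042e-10)/ln(0.000684299) ≈ 3.0000.
Then r_8 ≈ r_7·(r_7/r_6)^p = 5.7368e-15·(3.2042e-10)^3.0000 = 5.7368e-15·3.28972e-29 ≈ 1.887e-43.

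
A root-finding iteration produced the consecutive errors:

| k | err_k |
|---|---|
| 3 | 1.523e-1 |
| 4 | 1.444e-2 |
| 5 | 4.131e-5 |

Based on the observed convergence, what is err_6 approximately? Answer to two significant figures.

2.0e-11

First estimate the order: p ≈ ln(err_5/err_4) / ln(err_4/err_3) = ln(4.131e-5/1.444e-2)/ln(1.444e-2/1.523e-1) = ln(0.0028608)/ln(0.0948129) ≈ 2.4860.
Then err_6 ≈ err_5·(err_5/err_4)^p = 4.131e-5·(0.0028608)^2.4860 = 4.131e-5·4.75147e-07 ≈ 1.963e-11.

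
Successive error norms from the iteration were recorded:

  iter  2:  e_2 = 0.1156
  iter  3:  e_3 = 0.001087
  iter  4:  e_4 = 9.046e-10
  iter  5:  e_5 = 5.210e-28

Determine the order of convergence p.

Consecutive ratios: e_5/e_4 = 5.210e-28/9.046e-10 = 5.75945e-19, e_4/e_3 = 9.046e-10/0.001087 = 8.32199e-07.
p ≈ ln(5.75945e-19)/ln(8.32199e-07) = -41.9983/-13.9992 ≈ 3.00.
So the convergence is cubic (order 3).

3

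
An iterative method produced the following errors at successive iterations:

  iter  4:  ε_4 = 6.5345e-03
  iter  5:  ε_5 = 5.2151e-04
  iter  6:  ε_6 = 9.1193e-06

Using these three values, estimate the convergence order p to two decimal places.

p ≈ ln(ε_6/ε_5) / ln(ε_5/ε_4)
  = ln(9.1193e-06/5.2151e-04) / ln(5.2151e-04/6.5345e-03)
  = ln(0.0174863) / ln(0.0798087)
  = -4.04634 / -2.52812 ≈ 1.60053

1.60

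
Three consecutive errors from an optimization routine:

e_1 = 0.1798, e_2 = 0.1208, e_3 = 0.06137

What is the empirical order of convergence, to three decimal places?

p ≈ ln(e_3/e_2) / ln(e_2/e_1)
  = ln(0.06137/0.1208) / ln(0.1208/0.1798)
  = ln(0.50803) / ln(0.671858)
  = -0.677215 / -0.397708 ≈ 1.702795

1.703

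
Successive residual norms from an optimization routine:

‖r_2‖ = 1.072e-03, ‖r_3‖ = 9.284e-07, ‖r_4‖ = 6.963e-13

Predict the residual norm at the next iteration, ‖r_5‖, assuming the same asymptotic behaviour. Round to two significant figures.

First estimate the order: p ≈ ln(‖r_4‖/‖r_3‖) / ln(‖r_3‖/‖r_2‖) = ln(6.963e-13/9.284e-07)/ln(9.284e-07/1.072e-03) = ln(7.5e-07)/ln(0.000866045) ≈ 2.0000.
Then ‖r_5‖ ≈ ‖r_4‖·(‖r_4‖/‖r_3‖)^p = 6.963e-13·(7.5e-07)^2.0000 = 6.963e-13·5.625e-13 ≈ 3.917e-25.

3.9e-25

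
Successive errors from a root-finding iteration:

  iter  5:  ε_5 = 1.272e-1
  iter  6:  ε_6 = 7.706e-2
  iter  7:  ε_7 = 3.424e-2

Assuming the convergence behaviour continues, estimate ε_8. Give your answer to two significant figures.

9.2e-3

First estimate the order: p ≈ ln(ε_7/ε_6) / ln(ε_6/ε_5) = ln(3.424e-2/7.706e-2)/ln(7.706e-2/1.272e-1) = ln(0.444329)/ln(0.605818) ≈ 1.6186.
Then ε_8 ≈ ε_7·(ε_7/ε_6)^p = 3.424e-2·(0.444329)^1.6186 = 3.424e-2·0.269014 ≈ 0.009211.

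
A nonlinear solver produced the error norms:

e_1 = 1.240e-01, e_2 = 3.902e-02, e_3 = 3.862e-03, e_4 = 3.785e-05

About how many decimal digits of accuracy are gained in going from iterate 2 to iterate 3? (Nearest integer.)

1

Digits gained ≈ log₁₀(e_2/e_3) = log₁₀(3.902e-02/3.862e-03) = log₁₀(10.1036) ≈ 1.004.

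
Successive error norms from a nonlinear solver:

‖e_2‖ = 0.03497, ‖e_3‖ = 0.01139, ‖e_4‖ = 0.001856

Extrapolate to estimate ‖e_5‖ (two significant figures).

9.9e-5

First estimate the order: p ≈ ln(‖e_4‖/‖e_3‖) / ln(‖e_3‖/‖e_2‖) = ln(0.001856/0.01139)/ln(0.01139/0.03497) = ln(0.16295)/ln(0.325708) ≈ 1.6174.
Then ‖e_5‖ ≈ ‖e_4‖·(‖e_4‖/‖e_3‖)^p = 0.001856·(0.16295)^1.6174 = 0.001856·0.053159 ≈ 9.866e-05.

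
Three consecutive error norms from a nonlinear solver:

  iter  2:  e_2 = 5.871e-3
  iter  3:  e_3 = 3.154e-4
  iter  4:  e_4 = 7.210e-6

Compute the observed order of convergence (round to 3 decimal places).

p ≈ ln(e_4/e_3) / ln(e_3/e_2)
  = ln(7.210e-6/3.154e-4) / ln(3.154e-4/5.871e-3)
  = ln(0.0228599) / ln(0.0537217)
  = -3.778371 / -2.923938 ≈ 1.292220

1.292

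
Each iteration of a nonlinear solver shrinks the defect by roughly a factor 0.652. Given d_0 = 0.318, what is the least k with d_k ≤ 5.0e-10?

48

After k steps, d_k ≈ 0.318·0.652^k.
Need 0.652^k ≤ 5.0e-10/0.318 = 1.57233e-09.
k ≥ ln(1.57233e-09)/ln(0.652) = -20.2707/-0.42771 = 47.394.
Smallest integer k = 48.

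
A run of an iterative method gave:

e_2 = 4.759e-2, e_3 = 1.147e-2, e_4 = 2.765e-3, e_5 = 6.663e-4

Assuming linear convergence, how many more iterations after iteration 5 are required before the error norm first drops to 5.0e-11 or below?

12

Rate ρ ≈ e_5/e_4 = 6.663e-4/2.765e-3 = 0.2410.
After j more steps, e_{5+j} ≈ 6.663e-4·ρ^j; need ρ^j ≤ 5.0e-11/6.663e-4 = 7.50413e-08.
j ≥ ln(7.50413e-08)/ln(0.2410) = -16.4052/-1.42296 = 11.529.
So 12 more iterations are needed.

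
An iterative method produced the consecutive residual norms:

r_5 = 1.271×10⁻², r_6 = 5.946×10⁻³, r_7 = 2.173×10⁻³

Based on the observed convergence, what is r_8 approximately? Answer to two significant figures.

First estimate the order: p ≈ ln(r_7/r_6) / ln(r_6/r_5) = ln(2.173×10⁻³/5.946×10⁻³)/ln(5.946×10⁻³/1.271×10⁻²) = ln(0.365456)/ln(0.467821) ≈ 1.3251.
Then r_8 ≈ r_7·(r_7/r_6)^p = 2.173×10⁻³·(0.365456)^1.3251 = 2.173×10⁻³·0.263459 ≈ 0.0005725.

5.7e-4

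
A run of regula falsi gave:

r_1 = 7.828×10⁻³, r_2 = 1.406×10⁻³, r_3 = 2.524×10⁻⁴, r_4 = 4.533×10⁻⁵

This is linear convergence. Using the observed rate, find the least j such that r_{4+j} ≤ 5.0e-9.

6

Rate ρ ≈ r_4/r_3 = 4.533×10⁻⁵/2.524×10⁻⁴ = 0.1796.
After j more steps, r_{4+j} ≈ 4.533×10⁻⁵·ρ^j; need ρ^j ≤ 5.0e-9/4.533×10⁻⁵ = 0.000110302.
j ≥ ln(0.000110302)/ln(0.1796) = -9.1123/-1.71702 = 5.307.
So 6 more iterations are needed.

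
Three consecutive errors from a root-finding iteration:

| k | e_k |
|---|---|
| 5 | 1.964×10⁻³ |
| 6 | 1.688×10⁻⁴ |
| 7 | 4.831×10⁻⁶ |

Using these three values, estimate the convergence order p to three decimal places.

p ≈ ln(e_7/e_6) / ln(e_6/e_5)
  = ln(4.831×10⁻⁶/1.688×10⁻⁴) / ln(1.688×10⁻⁴/1.964×10⁻³)
  = ln(0.0286197) / ln(0.085947)
  = -3.553660 / -2.454024 ≈ 1.448095

1.448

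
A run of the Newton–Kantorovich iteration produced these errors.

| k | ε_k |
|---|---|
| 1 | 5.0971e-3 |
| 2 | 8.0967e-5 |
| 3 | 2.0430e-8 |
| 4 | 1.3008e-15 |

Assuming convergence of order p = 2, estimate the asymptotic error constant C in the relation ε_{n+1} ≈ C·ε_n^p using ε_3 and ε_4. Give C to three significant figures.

3.12

C ≈ ε_4 / ε_3^2
  = 1.3008e-15 / (2.0430e-8)^2
  = 1.3008e-15 / 4.17385e-16 ≈ 3.1165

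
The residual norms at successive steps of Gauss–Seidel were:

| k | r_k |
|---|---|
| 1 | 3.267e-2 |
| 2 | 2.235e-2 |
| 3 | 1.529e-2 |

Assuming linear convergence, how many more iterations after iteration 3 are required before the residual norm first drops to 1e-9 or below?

44

Rate ρ ≈ r_3/r_2 = 1.529e-2/2.235e-2 = 0.6841.
After j more steps, r_{3+j} ≈ 1.529e-2·ρ^j; need ρ^j ≤ 1e-9/1.529e-2 = 6.54022e-08.
j ≥ ln(6.54022e-08)/ln(0.6841) = -16.5427/-0.37965 = 43.574.
So 44 more iterations are needed.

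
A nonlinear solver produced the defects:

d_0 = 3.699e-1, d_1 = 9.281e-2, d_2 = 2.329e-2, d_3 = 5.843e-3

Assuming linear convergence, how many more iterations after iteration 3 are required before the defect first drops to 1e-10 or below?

13

Rate ρ ≈ d_3/d_2 = 5.843e-3/2.329e-2 = 0.2509.
After j more steps, d_{3+j} ≈ 5.843e-3·ρ^j; need ρ^j ≤ 1e-10/5.843e-3 = 1.71145e-08.
j ≥ ln(1.71145e-08)/ln(0.2509) = -17.8833/-1.38270 = 12.934.
So 13 more iterations are needed.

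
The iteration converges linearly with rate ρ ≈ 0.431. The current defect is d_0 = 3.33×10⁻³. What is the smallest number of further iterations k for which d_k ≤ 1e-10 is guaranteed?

21

After k steps, d_k ≈ 3.33×10⁻³·0.431^k.
Need 0.431^k ≤ 1e-10/3.33×10⁻³ = 3.003e-08.
k ≥ ln(3.003e-08)/ln(0.431) = -17.3211/-0.84165 = 20.580.
Smallest integer k = 21.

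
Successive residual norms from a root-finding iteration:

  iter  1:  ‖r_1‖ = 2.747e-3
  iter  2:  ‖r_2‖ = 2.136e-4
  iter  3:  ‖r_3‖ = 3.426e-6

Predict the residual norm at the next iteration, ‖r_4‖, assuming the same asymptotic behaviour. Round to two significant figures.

4.3e-9

First estimate the order: p ≈ ln(‖r_3‖/‖r_2‖) / ln(‖r_2‖/‖r_1‖) = ln(3.426e-6/2.136e-4)/ln(2.136e-4/2.747e-3) = ln(0.0160393)/ln(0.0777576) ≈ 1.6180.
Then ‖r_4‖ ≈ ‖r_3‖·(‖r_3‖/‖r_2‖)^p = 3.426e-6·(0.0160393)^1.6180 = 3.426e-6·0.00124735 ≈ 4.273e-09.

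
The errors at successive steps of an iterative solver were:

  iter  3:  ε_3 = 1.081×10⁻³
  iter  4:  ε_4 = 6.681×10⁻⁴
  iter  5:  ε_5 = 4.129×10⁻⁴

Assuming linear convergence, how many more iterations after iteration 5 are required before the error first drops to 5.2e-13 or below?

Rate ρ ≈ ε_5/ε_4 = 4.129×10⁻⁴/6.681×10⁻⁴ = 0.6180.
After j more steps, ε_{5+j} ≈ 4.129×10⁻⁴·ρ^j; need ρ^j ≤ 5.2e-13/4.129×10⁻⁴ = 1.25938e-09.
j ≥ ln(1.25938e-09)/ln(0.6180) = -20.4926/-0.48127 = 42.580.
So 43 more iterations are needed.

43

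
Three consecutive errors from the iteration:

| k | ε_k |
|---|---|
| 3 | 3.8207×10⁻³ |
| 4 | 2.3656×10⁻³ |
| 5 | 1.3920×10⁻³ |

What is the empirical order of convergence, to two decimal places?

1.11

p ≈ ln(ε_5/ε_4) / ln(ε_4/ε_3)
  = ln(1.3920×10⁻³/2.3656×10⁻³) / ln(2.3656×10⁻³/3.8207×10⁻³)
  = ln(0.588434) / ln(0.619154)
  = -0.53029 / -0.47940 ≈ 1.10615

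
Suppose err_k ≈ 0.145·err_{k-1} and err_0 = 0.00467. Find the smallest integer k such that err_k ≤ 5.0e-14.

After k steps, err_k ≈ 0.00467·0.145^k.
Need 0.145^k ≤ 5.0e-14/0.00467 = 1.07066e-11.
k ≥ ln(1.07066e-11)/ln(0.145) = -25.2602/-1.93102 = 13.081.
Smallest integer k = 14.

14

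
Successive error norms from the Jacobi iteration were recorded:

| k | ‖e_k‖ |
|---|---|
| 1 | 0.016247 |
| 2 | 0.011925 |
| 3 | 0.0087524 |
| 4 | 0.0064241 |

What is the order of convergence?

1

Consecutive ratios: ‖e_4‖/‖e_3‖ = 0.0064241/0.0087524 = 0.733982, ‖e_3‖/‖e_2‖ = 0.0087524/0.011925 = 0.733954.
p ≈ ln(0.733982)/ln(0.733954) = -0.3093/-0.3093 ≈ 1.00.
So the convergence is linear (order 1).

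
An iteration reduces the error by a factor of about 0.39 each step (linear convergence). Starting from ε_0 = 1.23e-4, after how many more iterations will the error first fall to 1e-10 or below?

15

After k steps, ε_k ≈ 1.23e-4·0.39^k.
Need 0.39^k ≤ 1e-10/1.23e-4 = 8.13008e-07.
k ≥ ln(8.13008e-07)/ln(0.39) = -14.0225/-0.94161 = 14.892.
Smallest integer k = 15.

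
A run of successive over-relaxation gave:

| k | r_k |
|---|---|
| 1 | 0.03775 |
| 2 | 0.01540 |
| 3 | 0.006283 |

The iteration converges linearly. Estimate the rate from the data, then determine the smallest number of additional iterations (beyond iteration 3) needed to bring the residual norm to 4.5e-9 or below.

16

Rate ρ ≈ r_3/r_2 = 0.006283/0.01540 = 0.4080.
After j more steps, r_{3+j} ≈ 0.006283·ρ^j; need ρ^j ≤ 4.5e-9/0.006283 = 7.16218e-07.
j ≥ ln(7.16218e-07)/ln(0.4080) = -14.1493/-0.89649 = 15.783.
So 16 more iterations are needed.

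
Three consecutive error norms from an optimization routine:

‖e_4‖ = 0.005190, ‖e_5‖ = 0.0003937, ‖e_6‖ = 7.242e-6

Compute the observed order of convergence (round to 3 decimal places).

1.549

p ≈ ln(‖e_6‖/‖e_5‖) / ln(‖e_5‖/‖e_4‖)
  = ln(7.242e-6/0.0003937) / ln(0.0003937/0.005190)
  = ln(0.0183947) / ln(0.0758574)
  = -3.995693 / -2.578900 ≈ 1.549379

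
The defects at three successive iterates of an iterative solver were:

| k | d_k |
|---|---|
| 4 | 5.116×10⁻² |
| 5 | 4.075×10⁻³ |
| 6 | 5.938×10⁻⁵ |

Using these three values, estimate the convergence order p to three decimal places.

1.671

p ≈ ln(d_6/d_5) / ln(d_5/d_4)
  = ln(5.938×10⁻⁵/4.075×10⁻³) / ln(4.075×10⁻³/5.116×10⁻²)
  = ln(0.0145718) / ln(0.0796521)
  = -4.228667 / -2.530087 ≈ 1.671352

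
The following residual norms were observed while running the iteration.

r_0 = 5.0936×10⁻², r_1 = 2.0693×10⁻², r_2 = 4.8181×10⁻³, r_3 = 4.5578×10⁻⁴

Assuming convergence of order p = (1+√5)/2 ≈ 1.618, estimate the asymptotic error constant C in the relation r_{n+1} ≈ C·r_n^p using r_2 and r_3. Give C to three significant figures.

2.56

C ≈ r_3 / r_2^1.618
  = 4.5578×10⁻⁴ / (4.8181×10⁻³)^1.618
  = 4.5578×10⁻⁴ / 0.000178194 ≈ 2.5578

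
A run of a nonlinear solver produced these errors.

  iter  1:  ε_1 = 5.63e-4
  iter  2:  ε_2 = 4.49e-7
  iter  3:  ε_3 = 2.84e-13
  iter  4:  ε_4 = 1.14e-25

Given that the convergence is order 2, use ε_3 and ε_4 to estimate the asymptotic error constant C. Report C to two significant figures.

C ≈ ε_4 / ε_3^2
  = 1.14e-25 / (2.84e-13)^2
  = 1.14e-25 / 8.0656e-26 ≈ 1.4134

1.4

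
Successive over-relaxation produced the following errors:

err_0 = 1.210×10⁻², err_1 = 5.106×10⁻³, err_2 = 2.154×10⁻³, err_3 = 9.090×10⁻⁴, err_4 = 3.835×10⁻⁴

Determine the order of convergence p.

1

Consecutive ratios: err_4/err_3 = 3.835×10⁻⁴/9.090×10⁻⁴ = 0.421892, err_3/err_2 = 9.090×10⁻⁴/2.154×10⁻³ = 0.422006.
p ≈ ln(0.421892)/ln(0.422006) = -0.8630/-0.8627 ≈ 1.00.
So the convergence is linear (order 1).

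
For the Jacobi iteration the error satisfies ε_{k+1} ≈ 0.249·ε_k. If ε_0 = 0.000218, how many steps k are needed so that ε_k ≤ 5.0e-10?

10

After k steps, ε_k ≈ 0.000218·0.249^k.
Need 0.249^k ≤ 5.0e-10/0.000218 = 2.29358e-06.
k ≥ ln(2.29358e-06)/ln(0.249) = -12.9854/-1.39030 = 9.340.
Smallest integer k = 10.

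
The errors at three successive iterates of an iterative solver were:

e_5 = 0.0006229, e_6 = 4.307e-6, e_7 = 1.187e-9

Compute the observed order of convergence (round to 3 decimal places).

1.648

p ≈ ln(e_7/e_6) / ln(e_6/e_5)
  = ln(1.187e-9/4.307e-6) / ln(4.307e-6/0.0006229)
  = ln(0.000275598) / ln(0.00691443)
  = -8.196567 / -4.974145 ≈ 1.647834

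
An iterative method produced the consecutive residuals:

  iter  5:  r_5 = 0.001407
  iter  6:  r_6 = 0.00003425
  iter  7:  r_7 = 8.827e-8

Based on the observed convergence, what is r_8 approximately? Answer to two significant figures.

6.2e-12

First estimate the order: p ≈ ln(r_7/r_6) / ln(r_6/r_5) = ln(8.827e-8/0.00003425)/ln(0.00003425/0.001407) = ln(0.00257723)/ln(0.0243426) ≈ 1.6044.
Then r_8 ≈ r_7·(r_7/r_6)^p = 8.827e-8·(0.00257723)^1.6044 = 8.827e-8·7.02189e-05 ≈ 6.198e-12.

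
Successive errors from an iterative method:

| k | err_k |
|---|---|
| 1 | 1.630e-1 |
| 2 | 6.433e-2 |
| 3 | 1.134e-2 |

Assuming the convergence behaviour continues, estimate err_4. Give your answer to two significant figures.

4.4e-4

First estimate the order: p ≈ ln(err_3/err_2) / ln(err_2/err_1) = ln(1.134e-2/6.433e-2)/ln(6.433e-2/1.630e-1) = ln(0.176279)/ln(0.394663) ≈ 1.8669.
Then err_4 ≈ err_3·(err_3/err_2)^p = 1.134e-2·(0.176279)^1.8669 = 1.134e-2·0.03915 ≈ 0.000444.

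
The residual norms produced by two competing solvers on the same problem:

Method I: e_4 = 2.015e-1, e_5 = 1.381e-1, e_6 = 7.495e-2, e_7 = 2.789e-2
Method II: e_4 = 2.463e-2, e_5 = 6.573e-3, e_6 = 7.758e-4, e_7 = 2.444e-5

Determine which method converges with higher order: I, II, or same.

Method I: p ≈ ln(2.789e-2/7.495e-2)/ln(7.495e-2/1.381e-1) ≈ 1.62.
Method II: p ≈ ln(2.444e-5/7.758e-4)/ln(7.758e-4/6.573e-3) ≈ 1.62.
Both orders ≈ 1.6 — effectively the same.

same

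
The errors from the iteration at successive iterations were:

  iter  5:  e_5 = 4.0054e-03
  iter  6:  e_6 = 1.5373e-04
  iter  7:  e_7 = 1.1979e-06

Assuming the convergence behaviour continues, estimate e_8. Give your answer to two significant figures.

First estimate the order: p ≈ ln(e_7/e_6) / ln(e_6/e_5) = ln(1.1979e-06/1.5373e-04)/ln(1.5373e-04/4.0054e-03) = ln(0.00779223)/ln(0.0383807) ≈ 1.4891.
Then e_8 ≈ e_7·(e_7/e_6)^p = 1.1979e-06·(0.00779223)^1.4891 = 1.1979e-06·0.000725226 ≈ 8.687e-10.

8.7e-10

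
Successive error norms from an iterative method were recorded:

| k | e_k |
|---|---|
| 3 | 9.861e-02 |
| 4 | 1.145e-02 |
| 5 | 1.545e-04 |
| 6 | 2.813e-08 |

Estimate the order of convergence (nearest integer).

Consecutive ratios: e_6/e_5 = 2.813e-08/1.545e-04 = 0.000182071, e_5/e_4 = 1.545e-04/1.145e-02 = 0.0134934.
p ≈ ln(0.000182071)/ln(0.0134934) = -8.6111/-4.3056 ≈ 2.00.
So the convergence is quadratic (order 2).

2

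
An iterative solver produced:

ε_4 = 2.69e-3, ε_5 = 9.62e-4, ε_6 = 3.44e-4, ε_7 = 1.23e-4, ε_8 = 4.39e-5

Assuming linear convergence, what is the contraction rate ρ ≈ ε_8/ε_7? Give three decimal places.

0.357

ρ ≈ ε_8/ε_7 = 4.39e-5/1.23e-4 = 0.35691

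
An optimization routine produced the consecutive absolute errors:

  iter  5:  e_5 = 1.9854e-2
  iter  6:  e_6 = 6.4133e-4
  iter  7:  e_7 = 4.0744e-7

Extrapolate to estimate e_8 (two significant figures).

First estimate the order: p ≈ ln(e_7/e_6) / ln(e_6/e_5) = ln(4.0744e-7/6.4133e-4)/ln(6.4133e-4/1.9854e-2) = ln(0.000635305)/ln(0.0323023) ≈ 2.1445.
Then e_8 ≈ e_7·(e_7/e_6)^p = 4.0744e-7·(0.000635305)^2.1445 = 4.0744e-7·1.39314e-07 ≈ 5.676e-14.

5.7e-14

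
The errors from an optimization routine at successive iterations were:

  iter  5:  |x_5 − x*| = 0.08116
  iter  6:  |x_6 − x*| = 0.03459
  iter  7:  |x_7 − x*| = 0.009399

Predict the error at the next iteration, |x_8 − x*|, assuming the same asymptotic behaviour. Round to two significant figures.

First estimate the order: p ≈ ln(|x_7 − x*|/|x_6 − x*|) / ln(|x_6 − x*|/|x_5 − x*|) = ln(0.009399/0.03459)/ln(0.03459/0.08116) = ln(0.271726)/ln(0.426195) ≈ 1.5278.
Then |x_8 − x*| ≈ |x_7 − x*|·(|x_7 − x*|/|x_6 − x*|)^p = 0.009399·(0.271726)^1.5278 = 0.009399·0.136605 ≈ 0.001284.

1.3e-3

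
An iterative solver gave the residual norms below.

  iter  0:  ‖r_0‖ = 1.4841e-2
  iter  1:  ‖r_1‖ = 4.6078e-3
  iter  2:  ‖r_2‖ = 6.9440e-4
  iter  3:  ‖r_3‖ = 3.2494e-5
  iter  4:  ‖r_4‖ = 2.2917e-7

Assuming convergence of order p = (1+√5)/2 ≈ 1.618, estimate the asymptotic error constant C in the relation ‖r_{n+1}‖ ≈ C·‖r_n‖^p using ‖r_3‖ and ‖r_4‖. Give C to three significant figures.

C ≈ ‖r_4‖ / ‖r_3‖^1.618
  = 2.2917e-7 / (3.2494e-5)^1.618
  = 2.2917e-7 / 5.47139e-08 ≈ 4.1885

4.19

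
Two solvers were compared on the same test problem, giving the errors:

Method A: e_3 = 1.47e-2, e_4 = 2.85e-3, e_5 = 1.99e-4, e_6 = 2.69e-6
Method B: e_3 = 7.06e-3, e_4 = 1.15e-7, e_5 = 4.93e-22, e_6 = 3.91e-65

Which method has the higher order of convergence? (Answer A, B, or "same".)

B

Method A: p ≈ ln(2.69e-6/1.99e-4)/ln(1.99e-4/2.85e-3) ≈ 1.62.
Method B: p ≈ ln(3.91e-65/4.93e-22)/ln(4.93e-22/1.15e-7) ≈ 3.00.
Method B has the higher order (≈3.0 vs ≈1.6).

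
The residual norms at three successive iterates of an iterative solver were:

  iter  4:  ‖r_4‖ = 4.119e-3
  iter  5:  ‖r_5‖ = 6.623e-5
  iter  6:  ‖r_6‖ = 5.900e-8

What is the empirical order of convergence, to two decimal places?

p ≈ ln(‖r_6‖/‖r_5‖) / ln(‖r_5‖/‖r_4‖)
  = ln(5.900e-8/6.623e-5) / ln(6.623e-5/4.119e-3)
  = ln(0.000890835) / ln(0.0160791)
  = -7.02335 / -4.13023 ≈ 1.70047

1.70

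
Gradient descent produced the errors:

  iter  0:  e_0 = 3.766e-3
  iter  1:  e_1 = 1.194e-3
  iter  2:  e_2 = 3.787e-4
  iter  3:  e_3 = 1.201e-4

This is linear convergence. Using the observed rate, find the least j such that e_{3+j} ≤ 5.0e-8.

Rate ρ ≈ e_3/e_2 = 1.201e-4/3.787e-4 = 0.3171.
After j more steps, e_{3+j} ≈ 1.201e-4·ρ^j; need ρ^j ≤ 5.0e-8/1.201e-4 = 0.00041632.
j ≥ ln(0.00041632)/ln(0.3171) = -7.7841/-1.14854 = 6.777.
So 7 more iterations are needed.

7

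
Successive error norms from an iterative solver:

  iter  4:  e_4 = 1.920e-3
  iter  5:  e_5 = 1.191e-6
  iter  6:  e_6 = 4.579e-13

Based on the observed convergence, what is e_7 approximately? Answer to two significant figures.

First estimate the order: p ≈ ln(e_6/e_5) / ln(e_5/e_4) = ln(4.579e-13/1.191e-6)/ln(1.191e-6/1.920e-3) = ln(3.84467e-07)/ln(0.000620312) ≈ 2.0001.
Then e_7 ≈ e_6·(e_6/e_5)^p = 4.579e-13·(3.84467e-07)^2.0001 = 4.579e-13·1.47597e-13 ≈ 6.758e-26.

6.8e-26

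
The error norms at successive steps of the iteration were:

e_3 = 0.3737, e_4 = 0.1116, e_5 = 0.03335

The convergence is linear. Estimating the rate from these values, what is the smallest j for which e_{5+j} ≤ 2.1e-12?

20

Rate ρ ≈ e_5/e_4 = 0.03335/0.1116 = 0.2988.
After j more steps, e_{5+j} ≈ 0.03335·ρ^j; need ρ^j ≤ 2.1e-12/0.03335 = 6.29685e-11.
j ≥ ln(6.29685e-11)/ln(0.2988) = -23.4884/-1.20798 = 19.444.
So 20 more iterations are needed.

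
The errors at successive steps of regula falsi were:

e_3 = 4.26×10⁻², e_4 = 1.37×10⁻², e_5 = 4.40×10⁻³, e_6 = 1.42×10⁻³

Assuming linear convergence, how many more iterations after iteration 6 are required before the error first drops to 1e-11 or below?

17

Rate ρ ≈ e_6/e_5 = 1.42×10⁻³/4.40×10⁻³ = 0.3227.
After j more steps, e_{6+j} ≈ 1.42×10⁻³·ρ^j; need ρ^j ≤ 1e-11/1.42×10⁻³ = 7.04225e-09.
j ≥ ln(7.04225e-09)/ln(0.3227) = -18.7713/-1.13103 = 16.597.
So 17 more iterations are needed.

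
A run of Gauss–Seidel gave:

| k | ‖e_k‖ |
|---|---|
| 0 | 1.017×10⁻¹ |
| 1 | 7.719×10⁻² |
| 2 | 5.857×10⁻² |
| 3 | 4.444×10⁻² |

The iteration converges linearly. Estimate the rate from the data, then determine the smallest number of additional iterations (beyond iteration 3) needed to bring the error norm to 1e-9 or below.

64

Rate ρ ≈ ‖e_3‖/‖e_2‖ = 4.444×10⁻²/5.857×10⁻² = 0.7588.
After j more steps, ‖e_{3+j}‖ ≈ 4.444×10⁻²·ρ^j; need ρ^j ≤ 1e-9/4.444×10⁻² = 2.25023e-08.
j ≥ ln(2.25023e-08)/ln(0.7588) = -17.6096/-0.27602 = 63.798.
So 64 more iterations are needed.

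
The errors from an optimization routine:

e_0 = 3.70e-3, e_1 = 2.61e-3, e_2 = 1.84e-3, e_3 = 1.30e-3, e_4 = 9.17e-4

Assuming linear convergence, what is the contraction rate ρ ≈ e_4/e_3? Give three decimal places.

ρ ≈ e_4/e_3 = 9.17e-4/1.30e-3 = 0.70538

0.705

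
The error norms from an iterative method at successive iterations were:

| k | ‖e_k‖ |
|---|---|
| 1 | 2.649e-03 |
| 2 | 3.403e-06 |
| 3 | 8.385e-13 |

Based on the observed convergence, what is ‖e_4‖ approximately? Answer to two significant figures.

First estimate the order: p ≈ ln(‖e_3‖/‖e_2‖) / ln(‖e_2‖/‖e_1‖) = ln(8.385e-13/3.403e-06)/ln(3.403e-06/2.649e-03) = ln(2.464e-07)/ln(0.00128464) ≈ 2.2857.
Then ‖e_4‖ ≈ ‖e_3‖·(‖e_3‖/‖e_2‖)^p = 8.385e-13·(2.464e-07)^2.2857 = 8.385e-13·7.8573e-16 ≈ 6.588e-28.

6.6e-28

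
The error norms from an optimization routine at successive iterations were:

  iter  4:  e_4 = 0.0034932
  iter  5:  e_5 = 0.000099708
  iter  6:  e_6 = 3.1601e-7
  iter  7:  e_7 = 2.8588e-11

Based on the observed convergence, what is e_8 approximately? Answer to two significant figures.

8.2e-18

First estimate the order: p ≈ ln(e_7/e_6) / ln(e_6/e_5) = ln(2.8588e-11/3.1601e-7)/ln(3.1601e-7/0.000099708) = ln(9.04655e-05)/ln(0.00316935) ≈ 1.6180.
Then e_8 ≈ e_7·(e_7/e_6)^p = 2.8588e-11·(9.04655e-05)^1.6180 = 2.8588e-11·2.86807e-07 ≈ 8.199e-18.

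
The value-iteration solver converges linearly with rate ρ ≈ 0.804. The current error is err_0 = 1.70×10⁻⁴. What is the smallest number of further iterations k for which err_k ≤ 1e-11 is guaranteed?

77

After k steps, err_k ≈ 1.70×10⁻⁴·0.804^k.
Need 0.804^k ≤ 1e-11/1.70×10⁻⁴ = 5.88235e-08.
k ≥ ln(5.88235e-08)/ln(0.804) = -16.6487/-0.21816 = 76.314.
Smallest integer k = 77.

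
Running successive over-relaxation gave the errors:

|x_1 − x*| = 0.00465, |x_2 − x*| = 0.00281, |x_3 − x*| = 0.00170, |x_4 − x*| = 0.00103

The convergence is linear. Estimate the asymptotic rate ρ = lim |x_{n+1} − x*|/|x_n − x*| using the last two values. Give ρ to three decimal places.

0.606

ρ ≈ |x_4 − x*|/|x_3 − x*| = 0.00103/0.00170 = 0.60588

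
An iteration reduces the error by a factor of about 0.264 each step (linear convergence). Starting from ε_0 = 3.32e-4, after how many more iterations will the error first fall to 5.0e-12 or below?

After k steps, ε_k ≈ 3.32e-4·0.264^k.
Need 0.264^k ≤ 5.0e-12/3.32e-4 = 1.50602e-08.
k ≥ ln(1.50602e-08)/ln(0.264) = -18.0112/-1.33181 = 13.524.
Smallest integer k = 14.

14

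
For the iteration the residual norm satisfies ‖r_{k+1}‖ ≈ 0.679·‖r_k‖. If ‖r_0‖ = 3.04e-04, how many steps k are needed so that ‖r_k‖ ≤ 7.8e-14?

58

After k steps, ‖r_k‖ ≈ 3.04e-04·0.679^k.
Need 0.679^k ≤ 7.8e-14/3.04e-04 = 2.56579e-10.
k ≥ ln(2.56579e-10)/ln(0.679) = -22.0836/-0.38713 = 57.044.
Smallest integer k = 58.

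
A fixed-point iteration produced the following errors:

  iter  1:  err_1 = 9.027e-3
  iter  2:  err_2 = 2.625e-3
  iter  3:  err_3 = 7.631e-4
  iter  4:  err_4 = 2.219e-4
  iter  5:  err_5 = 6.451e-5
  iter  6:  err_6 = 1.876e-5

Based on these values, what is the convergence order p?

1

Consecutive ratios: err_6/err_5 = 1.876e-5/6.451e-5 = 0.290808, err_5/err_4 = 6.451e-5/2.219e-4 = 0.290717.
p ≈ ln(0.290808)/ln(0.290717) = -1.2351/-1.2354 ≈ 1.00.
So the convergence is linear (order 1).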